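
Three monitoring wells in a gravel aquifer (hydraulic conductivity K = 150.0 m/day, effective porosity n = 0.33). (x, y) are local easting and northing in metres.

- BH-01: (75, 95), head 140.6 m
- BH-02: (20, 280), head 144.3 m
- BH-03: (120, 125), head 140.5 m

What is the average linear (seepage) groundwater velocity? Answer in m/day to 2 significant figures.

Three-point gradient (reference BH-01): Δ to BH-02 = (-55, 185, +3.7), Δ to BH-03 = (45, 30, -0.1).
∂h/∂x = -0.01298, ∂h/∂y = +0.01614 (det = -9975).
|∇h| = √(-0.01298² + 0.01614²) = 0.02071
Seepage velocity v = K·i/n = 150.0 × 0.02071 / 0.33 = 9.414 m/day.

9.4 m/day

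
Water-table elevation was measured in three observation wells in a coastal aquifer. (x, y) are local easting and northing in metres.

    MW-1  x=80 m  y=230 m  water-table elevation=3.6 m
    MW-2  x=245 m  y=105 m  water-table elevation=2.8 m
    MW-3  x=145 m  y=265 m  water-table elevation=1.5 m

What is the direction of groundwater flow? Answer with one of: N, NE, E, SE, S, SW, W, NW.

NE

With h = a·x + b·y + c and MW-1 as origin, the differences give:
  165·a + (-125)·b = -0.8
  65·a + 35·b = -2.1
Eliminate b (×35 and ×(-125), subtract): 13900·a = -290.50 → a = ∂h/∂x = -0.02090
Back-substitute: b = ∂h/∂y = -0.02119.
Flow = −∇h = (+0.02090 east, +0.02119 north), which points northeast.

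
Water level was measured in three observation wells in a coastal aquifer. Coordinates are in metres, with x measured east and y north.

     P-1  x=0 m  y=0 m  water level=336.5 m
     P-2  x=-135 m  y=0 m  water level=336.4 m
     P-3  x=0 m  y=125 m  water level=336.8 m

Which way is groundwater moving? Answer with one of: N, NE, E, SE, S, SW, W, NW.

∂h/∂x = (336.4 − 336.5) / (-135 − 0) = +0.0007407
∂h/∂y = (336.8 − 336.5) / (125 − 0) = +0.002400
Flow = −∇h = (-0.0007407 east, -0.002400 north), which points south.

S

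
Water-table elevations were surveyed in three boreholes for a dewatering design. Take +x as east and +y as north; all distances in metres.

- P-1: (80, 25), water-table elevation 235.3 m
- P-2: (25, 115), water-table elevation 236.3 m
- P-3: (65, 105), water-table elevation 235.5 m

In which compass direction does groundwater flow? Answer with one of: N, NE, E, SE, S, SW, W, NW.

With h = a·x + b·y + c and P-1 as origin, the differences give:
  (-55)·a + 90·b = +1.0
  (-15)·a + 80·b = +0.2
Eliminate b (×80 and ×90, subtract): -3050·a = 62.00 → a = ∂h/∂x = -0.02033
Back-substitute: b = ∂h/∂y = -0.001311.
Flow = −∇h = (+0.02033 east, +0.001311 north), which points east.

E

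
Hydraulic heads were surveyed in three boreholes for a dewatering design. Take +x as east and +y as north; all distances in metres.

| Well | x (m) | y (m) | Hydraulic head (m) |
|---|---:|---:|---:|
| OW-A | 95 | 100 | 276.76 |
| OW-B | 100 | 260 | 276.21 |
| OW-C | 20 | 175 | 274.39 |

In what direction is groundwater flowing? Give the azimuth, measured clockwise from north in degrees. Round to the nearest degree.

279°

With h = a·x + b·y + c and OW-A as origin, the differences give:
  5·a + 160·b = -0.55
  (-75)·a + 75·b = -2.37
Eliminate b (×75 and ×160, subtract): 12375·a = 337.950 → a = ∂h/∂x = +0.02731
Back-substitute: b = ∂h/∂y = -0.004291.
Flow direction (−∇h) has components (-0.02731 E, +0.004291 N).
Azimuth = atan2(E, N) = atan2(-0.02731, +0.004291) = 278.9° ≈ 279°.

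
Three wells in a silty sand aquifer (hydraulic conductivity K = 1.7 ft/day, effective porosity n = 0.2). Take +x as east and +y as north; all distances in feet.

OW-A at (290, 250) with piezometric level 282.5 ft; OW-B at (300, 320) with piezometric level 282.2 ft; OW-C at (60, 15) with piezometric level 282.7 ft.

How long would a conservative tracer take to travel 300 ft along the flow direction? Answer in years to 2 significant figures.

Taking OW-A as reference: OW-B−OW-A = (10, 70, -0.3); OW-C−OW-A = (-230, -235, +0.2).
Solve a·Δx + b·Δy = Δh: det = 10·(-235) − (-230)·70 = 13750.
∂h/∂x = [(-0.3)·(-235) − (+0.2)·70] / 13750 = +0.004109
∂h/∂y = [10·(+0.2) − (-230)·(-0.3)] / 13750 = -0.004873
|∇h| = √(0.004109² + -0.004873²) = 0.006374
Seepage velocity v = K·i/n = 1.7 × 0.006374 / 0.2 = 0.05418 ft/day.
t = 300 / 0.05418 = 5537 days = 15.2 years.

15 years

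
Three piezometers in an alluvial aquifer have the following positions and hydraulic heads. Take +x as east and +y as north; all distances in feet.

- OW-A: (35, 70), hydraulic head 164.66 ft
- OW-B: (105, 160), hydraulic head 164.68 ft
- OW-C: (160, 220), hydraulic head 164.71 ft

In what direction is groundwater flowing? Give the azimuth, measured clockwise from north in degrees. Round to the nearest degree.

Three-point gradient (reference OW-A): Δ to OW-B = (70, 90, +0.02), Δ to OW-C = (125, 150, +0.05).
∂h/∂x = +0.002000, ∂h/∂y = -0.001333 (det = -750).
Flow direction (−∇h) has components (-0.002000 E, +0.001333 N).
Azimuth = atan2(E, N) = atan2(-0.002000, +0.001333) = 303.7° ≈ 304°.

304°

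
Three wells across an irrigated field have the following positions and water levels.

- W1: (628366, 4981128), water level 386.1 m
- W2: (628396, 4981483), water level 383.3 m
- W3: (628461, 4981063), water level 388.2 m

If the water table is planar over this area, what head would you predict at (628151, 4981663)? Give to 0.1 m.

With h = a·x + b·y + c and W1 as origin, the differences give:
  30·a + 355·b = -2.8
  95·a + (-65)·b = +2.1
Eliminate b (×(-65) and ×355, subtract): -35675·a = -563.50 → a = ∂h/∂x = +0.01580
Back-substitute: b = ∂h/∂y = -0.009222.
h(628151, 4981663) = 386.1 + (+0.01580)·(-215) + (-0.009222)·(535) = 386.1 -3.396 -4.934 = 377.770 m.

377.8 m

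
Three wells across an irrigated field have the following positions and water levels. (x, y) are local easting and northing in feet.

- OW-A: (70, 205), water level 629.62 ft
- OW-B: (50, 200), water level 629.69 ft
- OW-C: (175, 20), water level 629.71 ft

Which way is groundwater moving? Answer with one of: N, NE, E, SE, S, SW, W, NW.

With h = a·x + b·y + c and OW-A as origin, the differences give:
  (-20)·a + (-5)·b = +0.07
  105·a + (-185)·b = +0.09
Eliminate b (×(-185) and ×(-5), subtract): 4225·a = -12.500 → a = ∂h/∂x = -0.002959
Back-substitute: b = ∂h/∂y = -0.002166.
Flow = −∇h = (+0.002959 east, +0.002166 north), which points northeast.

NE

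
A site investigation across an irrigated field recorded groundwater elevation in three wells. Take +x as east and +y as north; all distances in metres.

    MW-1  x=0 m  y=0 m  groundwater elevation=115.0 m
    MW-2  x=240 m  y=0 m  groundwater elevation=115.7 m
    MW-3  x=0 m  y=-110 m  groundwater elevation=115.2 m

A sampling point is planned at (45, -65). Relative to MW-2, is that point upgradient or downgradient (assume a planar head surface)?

∂h/∂x = (115.7 − 115.0) / (240 − 0) = +0.002917
∂h/∂y = (115.2 − 115.0) / (-110 − 0) = -0.001818
Head at (45, -65) = 115.0 + (+0.002917)·(45) + (-0.001818)·(-65) = 115.25 m.
That is lower than the 115.7 m at MW-2, so the point is downgradient.

downgradient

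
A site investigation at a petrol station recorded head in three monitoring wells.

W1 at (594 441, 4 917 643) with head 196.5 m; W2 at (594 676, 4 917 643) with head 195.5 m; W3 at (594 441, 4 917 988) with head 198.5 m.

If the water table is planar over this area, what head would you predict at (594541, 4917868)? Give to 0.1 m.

197.4 m

∂h/∂x = (195.5 − 196.5) / (594676 − 594441) = -0.004255
∂h/∂y = (198.5 − 196.5) / (4917988 − 4917643) = +0.005797
h(594541, 4917868) = 196.5 + (-0.004255)·(100) + (+0.005797)·(225) = 196.5 -0.426 +1.304 = 197.379 m.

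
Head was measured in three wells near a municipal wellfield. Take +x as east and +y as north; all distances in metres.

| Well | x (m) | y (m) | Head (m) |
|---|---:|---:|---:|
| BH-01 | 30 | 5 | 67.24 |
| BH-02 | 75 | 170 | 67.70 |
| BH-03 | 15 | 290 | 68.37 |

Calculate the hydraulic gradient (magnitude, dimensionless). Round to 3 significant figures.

Differences from BH-01: to BH-02 (Δx, Δy, Δh) = (45, 165, +0.46); to BH-03 = (-15, 285, +1.13).
Determinant of the coordinate differences = 45·285 − (-15)·165 = 15300.
∂h/∂x = [(+0.46)·285 − (+1.13)·165] / 15300 = -0.003618
∂h/∂y = [45·(+1.13) − (-15)·(+0.46)] / 15300 = +0.003775
|∇h| = √(-0.003618² + 0.003775²) = 0.005229

0.00523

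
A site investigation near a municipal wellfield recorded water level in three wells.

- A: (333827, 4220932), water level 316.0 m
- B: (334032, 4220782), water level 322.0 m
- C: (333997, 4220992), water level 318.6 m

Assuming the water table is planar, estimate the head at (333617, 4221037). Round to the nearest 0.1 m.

With h = a·x + b·y + c and A as origin, the differences give:
  205·a + (-150)·b = +6.0
  170·a + 60·b = +2.6
Eliminate b (×60 and ×(-150), subtract): 37800·a = 750.00 → a = ∂h/∂x = +0.01984
Back-substitute: b = ∂h/∂y = -0.01288.
h(333617, 4221037) = 316.0 + (+0.01984)·(-210) + (-0.01288)·(105) = 316.0 -4.167 -1.353 = 310.481 m.

310.5 m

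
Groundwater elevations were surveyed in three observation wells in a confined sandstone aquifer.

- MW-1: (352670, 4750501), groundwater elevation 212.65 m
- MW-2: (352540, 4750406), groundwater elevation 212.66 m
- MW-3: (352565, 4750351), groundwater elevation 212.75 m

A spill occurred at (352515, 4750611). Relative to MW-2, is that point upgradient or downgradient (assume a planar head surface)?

downgradient

Differences from MW-1: to MW-2 (Δx, Δy, Δh) = (-130, -95, +0.01); to MW-3 = (-105, -150, +0.10).
Solve a·Δx + b·Δy = Δh: det = (-130)·(-150) − (-105)·(-95) = 9525.
∂h/∂x = [(+0.01)·(-150) − (+0.10)·(-95)] / 9525 = +0.0008399
∂h/∂y = [(-130)·(+0.10) − (-105)·(+0.01)] / 9525 = -0.001255
Head at (352515, 4750611) = 212.65 + (+0.0008399)·(-155) + (-0.001255)·(110) = 212.38 m.
That is lower than the 212.66 m at MW-2, so the point is downgradient.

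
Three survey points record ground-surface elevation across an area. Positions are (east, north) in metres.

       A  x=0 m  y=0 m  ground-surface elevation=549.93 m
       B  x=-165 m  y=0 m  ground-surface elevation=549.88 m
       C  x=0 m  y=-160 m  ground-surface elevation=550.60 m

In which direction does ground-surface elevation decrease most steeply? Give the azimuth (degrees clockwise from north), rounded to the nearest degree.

356°

∂z/∂x = (549.88 − 549.93) / (-165 − 0) = +0.0003030
∂z/∂y = (550.60 − 549.93) / (-160 − 0) = -0.004188
Steepest decrease is along −∇f: components (-0.0003030 E, +0.004188 N).
Azimuth = atan2(-0.0003030, +0.004188) = 355.9° ≈ 356°.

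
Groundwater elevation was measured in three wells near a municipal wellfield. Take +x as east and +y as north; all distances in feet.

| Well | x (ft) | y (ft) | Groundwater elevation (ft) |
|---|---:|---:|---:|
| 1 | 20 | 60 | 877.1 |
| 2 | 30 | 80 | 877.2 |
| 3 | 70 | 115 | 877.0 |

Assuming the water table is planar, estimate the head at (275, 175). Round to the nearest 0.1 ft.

874.4 ft

With h = a·x + b·y + c and 1 as origin, the differences give:
  10·a + 20·b = +0.1
  50·a + 55·b = -0.1
Eliminate b (×55 and ×20, subtract): -450·a = 7.50 → a = ∂h/∂x = -0.01667
Back-substitute: b = ∂h/∂y = +0.01333.
h(275, 175) = 877.1 + (-0.01667)·(255) + (+0.01333)·(115) = 877.1 -4.250 +1.533 = 874.383 ft.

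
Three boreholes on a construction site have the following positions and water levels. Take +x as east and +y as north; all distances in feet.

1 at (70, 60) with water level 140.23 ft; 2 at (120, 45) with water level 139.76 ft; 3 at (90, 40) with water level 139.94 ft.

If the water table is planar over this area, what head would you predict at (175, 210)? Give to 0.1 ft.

140.6 ft

Differences from 1: to 2 (Δx, Δy, Δh) = (50, -15, -0.47); to 3 = (20, -20, -0.29).
Solve a·Δx + b·Δy = Δh: det = 50·(-20) − 20·(-15) = -700.
∂h/∂x = [(-0.47)·(-20) − (-0.29)·(-15)] / -700 = -0.007214
∂h/∂y = [50·(-0.29) − 20·(-0.47)] / -700 = +0.007286
h(175, 210) = 140.23 + (-0.007214)·(105) + (+0.007286)·(150) = 140.23 -0.758 +1.093 = 140.565 ft.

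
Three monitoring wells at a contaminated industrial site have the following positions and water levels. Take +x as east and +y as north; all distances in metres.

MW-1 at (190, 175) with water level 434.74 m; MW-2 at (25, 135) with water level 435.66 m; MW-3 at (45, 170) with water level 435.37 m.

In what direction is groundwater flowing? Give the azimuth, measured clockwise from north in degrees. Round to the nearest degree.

Three-point gradient (reference MW-1): Δ to MW-2 = (-165, -40, +0.92), Δ to MW-3 = (-145, -5, +0.63).
∂h/∂x = -0.004141, ∂h/∂y = -0.005920 (det = -4975).
Flow direction (−∇h) has components (+0.004141 E, +0.005920 N).
Azimuth = atan2(E, N) = atan2(+0.004141, +0.005920) = 35.0° ≈ 035°.

035°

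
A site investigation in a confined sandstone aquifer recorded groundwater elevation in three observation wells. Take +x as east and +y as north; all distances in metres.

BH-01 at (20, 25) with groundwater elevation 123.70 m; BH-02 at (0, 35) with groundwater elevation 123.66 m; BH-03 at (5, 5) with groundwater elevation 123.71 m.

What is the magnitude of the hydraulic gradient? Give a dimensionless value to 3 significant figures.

0.00193

Differences from BH-01: to BH-02 (Δx, Δy, Δh) = (-20, 10, -0.04); to BH-03 = (-15, -20, +0.01).
Determinant of the coordinate differences = (-20)·(-20) − (-15)·10 = 550.
∂h/∂x = [(-0.04)·(-20) − (+0.01)·10] / 550 = +0.001273
∂h/∂y = [(-20)·(+0.01) − (-15)·(-0.04)] / 550 = -0.001455
|∇h| = √(0.001273² + -0.001455²) = 0.001933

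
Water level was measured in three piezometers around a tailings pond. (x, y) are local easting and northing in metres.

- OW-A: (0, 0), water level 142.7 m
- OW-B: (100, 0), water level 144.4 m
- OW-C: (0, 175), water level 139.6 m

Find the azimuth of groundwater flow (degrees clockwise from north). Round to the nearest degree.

316°

∂h/∂x = (144.4 − 142.7) / (100 − 0) = +0.01700
∂h/∂y = (139.6 − 142.7) / (175 − 0) = -0.01771
Flow direction (−∇h) has components (-0.01700 E, +0.01771 N).
Azimuth = atan2(E, N) = atan2(-0.01700, +0.01771) = 316.2° ≈ 316°.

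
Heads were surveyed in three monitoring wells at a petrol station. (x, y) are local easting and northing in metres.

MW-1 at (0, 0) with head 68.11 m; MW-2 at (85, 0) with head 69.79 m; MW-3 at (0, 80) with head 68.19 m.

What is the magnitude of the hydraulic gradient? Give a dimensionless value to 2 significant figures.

0.020

∂h/∂x = (69.79 − 68.11) / (85 − 0) = +0.01976
∂h/∂y = (68.19 − 68.11) / (80 − 0) = +0.0010000
|∇h| = √(0.01976² + 0.0010000²) = 0.01979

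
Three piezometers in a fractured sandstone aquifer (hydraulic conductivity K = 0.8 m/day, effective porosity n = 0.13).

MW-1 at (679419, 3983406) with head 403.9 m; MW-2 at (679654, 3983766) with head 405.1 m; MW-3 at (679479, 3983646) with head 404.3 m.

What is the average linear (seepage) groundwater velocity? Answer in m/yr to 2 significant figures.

9.4 m/yr

With h = a·x + b·y + c and MW-1 as origin, the differences give:
  235·a + 360·b = +1.2
  60·a + 240·b = +0.4
Eliminate b (×240 and ×360, subtract): 34800·a = 144.00 → a = ∂h/∂x = +0.004138
Back-substitute: b = ∂h/∂y = +0.0006322.
|∇h| = √(0.004138² + 0.0006322²) = 0.004186
Seepage velocity v = K·i/n = 0.8 × 0.004186 / 0.13 = 0.02576 m/day = 9.409 m/yr.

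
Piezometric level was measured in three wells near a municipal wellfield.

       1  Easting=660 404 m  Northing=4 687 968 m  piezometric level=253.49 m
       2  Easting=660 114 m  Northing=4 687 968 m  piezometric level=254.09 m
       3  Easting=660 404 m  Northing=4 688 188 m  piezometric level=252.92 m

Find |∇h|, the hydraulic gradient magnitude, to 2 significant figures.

0.0033

∂h/∂x = (254.09 − 253.49) / (660114 − 660404) = -0.002069
∂h/∂y = (252.92 − 253.49) / (4688188 − 4687968) = -0.002591
|∇h| = √(-0.002069² + -0.002591²) = 0.003316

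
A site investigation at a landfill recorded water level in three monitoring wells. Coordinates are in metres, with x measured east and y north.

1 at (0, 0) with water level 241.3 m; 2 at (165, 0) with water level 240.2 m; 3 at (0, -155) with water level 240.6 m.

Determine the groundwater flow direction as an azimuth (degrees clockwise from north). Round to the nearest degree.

∂h/∂x = (240.2 − 241.3) / (165 − 0) = -0.006667
∂h/∂y = (240.6 − 241.3) / (-155 − 0) = +0.004516
Flow direction (−∇h) has components (+0.006667 E, -0.004516 N).
Azimuth = atan2(E, N) = atan2(+0.006667, -0.004516) = 124.1° ≈ 124°.

124°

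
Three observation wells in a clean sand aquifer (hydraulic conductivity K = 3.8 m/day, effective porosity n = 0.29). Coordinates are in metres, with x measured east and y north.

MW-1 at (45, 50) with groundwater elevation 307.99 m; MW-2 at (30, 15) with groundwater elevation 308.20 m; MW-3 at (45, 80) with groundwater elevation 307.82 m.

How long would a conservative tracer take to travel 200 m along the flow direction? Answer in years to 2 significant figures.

Three-point gradient (reference MW-1): Δ to MW-2 = (-15, -35, +0.21), Δ to MW-3 = (0, 30, -0.17).
∂h/∂x = -0.0007778, ∂h/∂y = -0.005667 (det = -450).
|∇h| = √(-0.0007778² + -0.005667²) = 0.00572
Seepage velocity v = K·i/n = 3.8 × 0.00572 / 0.29 = 0.07495 m/day.
t = 200 / 0.07495 = 2668 days = 7.3 years.

7.3 years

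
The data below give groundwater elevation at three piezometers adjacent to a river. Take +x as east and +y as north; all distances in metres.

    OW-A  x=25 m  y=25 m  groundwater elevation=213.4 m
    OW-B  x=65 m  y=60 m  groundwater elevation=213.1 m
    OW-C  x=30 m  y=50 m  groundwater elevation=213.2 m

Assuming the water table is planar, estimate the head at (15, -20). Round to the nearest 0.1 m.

Taking OW-A as reference: OW-B−OW-A = (40, 35, -0.3); OW-C−OW-A = (5, 25, -0.2).
Solve a·Δx + b·Δy = Δh: det = 40·25 − 5·35 = 825.
∂h/∂x = [(-0.3)·25 − (-0.2)·35] / 825 = -0.0006061
∂h/∂y = [40·(-0.2) − 5·(-0.3)] / 825 = -0.007879
h(15, -20) = 213.4 + (-0.0006061)·(-10) + (-0.007879)·(-45) = 213.4 +0.006 +0.355 = 213.761 m.

213.8 m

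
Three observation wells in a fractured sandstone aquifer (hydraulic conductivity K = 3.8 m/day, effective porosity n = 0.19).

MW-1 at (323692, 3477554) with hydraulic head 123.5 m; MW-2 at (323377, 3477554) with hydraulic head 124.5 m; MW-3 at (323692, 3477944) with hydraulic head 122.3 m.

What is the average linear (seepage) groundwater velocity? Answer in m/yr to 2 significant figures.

∂h/∂x = (124.5 − 123.5) / (323377 − 323692) = -0.003175
∂h/∂y = (122.3 − 123.5) / (3477944 − 3477554) = -0.003077
|∇h| = √(-0.003175² + -0.003077²) = 0.004421
Seepage velocity v = K·i/n = 3.8 × 0.004421 / 0.19 = 0.08842 m/day = 32.3 m/yr.

32 m/yr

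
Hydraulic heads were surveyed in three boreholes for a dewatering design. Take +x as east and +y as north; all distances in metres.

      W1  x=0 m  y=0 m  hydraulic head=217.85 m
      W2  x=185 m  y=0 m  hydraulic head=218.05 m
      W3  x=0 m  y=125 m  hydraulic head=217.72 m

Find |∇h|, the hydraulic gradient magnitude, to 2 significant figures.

0.0015

∂h/∂x = (218.05 − 217.85) / (185 − 0) = +0.001081
∂h/∂y = (217.72 − 217.85) / (125 − 0) = -0.001040
|∇h| = √(0.001081² + -0.001040²) = 0.0015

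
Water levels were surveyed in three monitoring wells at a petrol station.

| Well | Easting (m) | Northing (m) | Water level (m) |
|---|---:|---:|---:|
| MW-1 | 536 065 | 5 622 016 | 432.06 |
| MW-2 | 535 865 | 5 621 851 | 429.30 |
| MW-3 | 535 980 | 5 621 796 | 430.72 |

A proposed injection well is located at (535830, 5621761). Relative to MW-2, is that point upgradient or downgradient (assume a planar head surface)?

Taking MW-1 as reference: MW-2−MW-1 = (-200, -165, -2.76); MW-3−MW-1 = (-85, -220, -1.34).
Determinant of the coordinate differences = (-200)·(-220) − (-85)·(-165) = 29975.
∂h/∂x = [(-2.76)·(-220) − (-1.34)·(-165)] / 29975 = +0.01288
∂h/∂y = [(-200)·(-1.34) − (-85)·(-2.76)] / 29975 = +0.001114
Head at (535830, 5621761) = 432.06 + (+0.01288)·(-235) + (+0.001114)·(-255) = 428.75 m.
That is lower than the 429.30 m at MW-2, so the point is downgradient.

downgradient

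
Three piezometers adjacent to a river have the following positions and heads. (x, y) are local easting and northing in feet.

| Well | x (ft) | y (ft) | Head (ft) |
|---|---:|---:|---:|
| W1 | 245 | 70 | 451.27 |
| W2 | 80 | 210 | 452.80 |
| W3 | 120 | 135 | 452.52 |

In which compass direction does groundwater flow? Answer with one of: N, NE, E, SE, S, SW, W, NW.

E

Differences from W1: to W2 (Δx, Δy, Δh) = (-165, 140, +1.53); to W3 = (-125, 65, +1.25).
Determinant of the coordinate differences = (-165)·65 − (-125)·140 = 6775.
∂h/∂x = [(+1.53)·65 − (+1.25)·140] / 6775 = -0.01115
∂h/∂y = [(-165)·(+1.25) − (-125)·(+1.53)] / 6775 = -0.002214
Flow = −∇h = (+0.01115 east, +0.002214 north), which points east.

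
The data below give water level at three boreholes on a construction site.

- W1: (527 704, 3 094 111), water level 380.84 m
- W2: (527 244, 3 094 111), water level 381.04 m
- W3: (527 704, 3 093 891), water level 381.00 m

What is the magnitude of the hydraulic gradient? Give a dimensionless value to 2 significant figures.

∂h/∂x = (381.04 − 380.84) / (527244 − 527704) = -0.0004348
∂h/∂y = (381.00 − 380.84) / (3093891 − 3094111) = -0.0007273
|∇h| = √(-0.0004348² + -0.0007273²) = 0.0008474

0.00085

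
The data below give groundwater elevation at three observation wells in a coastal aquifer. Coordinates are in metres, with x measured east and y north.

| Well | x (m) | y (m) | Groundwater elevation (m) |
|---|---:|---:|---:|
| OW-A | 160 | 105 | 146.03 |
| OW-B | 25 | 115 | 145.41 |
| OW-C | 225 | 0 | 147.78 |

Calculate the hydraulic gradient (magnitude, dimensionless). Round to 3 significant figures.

With h = a·x + b·y + c and OW-A as origin, the differences give:
  (-135)·a + 10·b = -0.62
  65·a + (-105)·b = +1.75
Eliminate b (×(-105) and ×10, subtract): 13525·a = 47.600 → a = ∂h/∂x = +0.003519
Back-substitute: b = ∂h/∂y = -0.01449.
|∇h| = √(0.003519² + -0.01449²) = 0.01491

0.0149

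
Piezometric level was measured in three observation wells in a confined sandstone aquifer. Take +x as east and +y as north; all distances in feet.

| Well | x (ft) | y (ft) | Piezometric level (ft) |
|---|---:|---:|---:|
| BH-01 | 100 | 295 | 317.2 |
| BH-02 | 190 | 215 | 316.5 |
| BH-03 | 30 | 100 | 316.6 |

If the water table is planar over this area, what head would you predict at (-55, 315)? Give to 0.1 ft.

317.9 ft

Differences from BH-01: to BH-02 (Δx, Δy, Δh) = (90, -80, -0.7); to BH-03 = (-70, -195, -0.6).
Determinant of the coordinate differences = 90·(-195) − (-70)·(-80) = -23150.
∂h/∂x = [(-0.7)·(-195) − (-0.6)·(-80)] / -23150 = -0.003823
∂h/∂y = [90·(-0.6) − (-70)·(-0.7)] / -23150 = +0.004449
h(-55, 315) = 317.2 + (-0.003823)·(-155) + (+0.004449)·(20) = 317.2 +0.593 +0.089 = 317.882 ft.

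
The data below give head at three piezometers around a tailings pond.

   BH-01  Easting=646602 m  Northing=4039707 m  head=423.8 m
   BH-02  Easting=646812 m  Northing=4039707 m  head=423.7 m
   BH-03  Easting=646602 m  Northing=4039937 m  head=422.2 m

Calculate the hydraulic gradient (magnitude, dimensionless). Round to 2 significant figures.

∂h/∂x = (423.7 − 423.8) / (646812 − 646602) = -0.0004762
∂h/∂y = (422.2 − 423.8) / (4039937 − 4039707) = -0.006957
|∇h| = √(-0.0004762² + -0.006957²) = 0.006973

0.0070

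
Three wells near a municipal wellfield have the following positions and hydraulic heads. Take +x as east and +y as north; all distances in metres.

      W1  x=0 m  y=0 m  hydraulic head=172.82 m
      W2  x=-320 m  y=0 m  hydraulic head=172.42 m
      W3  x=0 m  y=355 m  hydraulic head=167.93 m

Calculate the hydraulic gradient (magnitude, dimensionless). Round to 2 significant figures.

0.014

∂h/∂x = (172.42 − 172.82) / (-320 − 0) = +0.001250
∂h/∂y = (167.93 − 172.82) / (355 − 0) = -0.01377
|∇h| = √(0.001250² + -0.01377²) = 0.01383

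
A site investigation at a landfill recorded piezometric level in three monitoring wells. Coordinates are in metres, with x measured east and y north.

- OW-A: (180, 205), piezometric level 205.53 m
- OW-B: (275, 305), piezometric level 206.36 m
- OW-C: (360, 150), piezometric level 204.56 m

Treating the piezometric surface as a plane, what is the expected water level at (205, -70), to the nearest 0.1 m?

202.6 m

Taking OW-A as reference: OW-B−OW-A = (95, 100, +0.83); OW-C−OW-A = (180, -55, -0.97).
Solve a·Δx + b·Δy = Δh: det = 95·(-55) − 180·100 = -23225.
∂h/∂x = [(+0.83)·(-55) − (-0.97)·100] / -23225 = -0.002211
∂h/∂y = [95·(-0.97) − 180·(+0.83)] / -23225 = +0.01040
h(205, -70) = 205.53 + (-0.002211)·(25) + (+0.01040)·(-275) = 205.53 -0.055 -2.860 = 202.615 m.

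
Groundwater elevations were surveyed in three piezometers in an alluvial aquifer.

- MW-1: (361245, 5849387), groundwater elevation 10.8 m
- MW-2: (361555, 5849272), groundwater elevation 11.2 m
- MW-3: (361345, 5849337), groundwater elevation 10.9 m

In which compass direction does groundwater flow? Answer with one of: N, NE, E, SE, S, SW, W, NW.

Taking MW-1 as reference: MW-2−MW-1 = (310, -115, +0.4); MW-3−MW-1 = (100, -50, +0.1).
Determinant of the coordinate differences = 310·(-50) − 100·(-115) = -4000.
∂h/∂x = [(+0.4)·(-50) − (+0.1)·(-115)] / -4000 = +0.002125
∂h/∂y = [310·(+0.1) − 100·(+0.4)] / -4000 = +0.002250
Flow = −∇h = (-0.002125 east, -0.002250 north), which points southwest.

SW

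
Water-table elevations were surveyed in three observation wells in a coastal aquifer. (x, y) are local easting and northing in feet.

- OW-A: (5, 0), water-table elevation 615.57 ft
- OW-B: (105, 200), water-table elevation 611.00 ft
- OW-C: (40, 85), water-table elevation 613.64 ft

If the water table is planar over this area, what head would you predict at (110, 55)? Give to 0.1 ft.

614.2 ft

Taking OW-A as reference: OW-B−OW-A = (100, 200, -4.57); OW-C−OW-A = (35, 85, -1.93).
Determinant of the coordinate differences = 100·85 − 35·200 = 1500.
∂h/∂x = [(-4.57)·85 − (-1.93)·200] / 1500 = -0.001633
∂h/∂y = [100·(-1.93) − 35·(-4.57)] / 1500 = -0.02203
h(110, 55) = 615.57 + (-0.001633)·(105) + (-0.02203)·(55) = 615.57 -0.171 -1.212 = 614.187 ft.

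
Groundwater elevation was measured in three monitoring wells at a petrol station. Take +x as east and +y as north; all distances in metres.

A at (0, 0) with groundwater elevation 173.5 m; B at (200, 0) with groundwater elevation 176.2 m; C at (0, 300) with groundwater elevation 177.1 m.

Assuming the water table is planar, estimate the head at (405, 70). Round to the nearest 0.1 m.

179.8 m

∂h/∂x = (176.2 − 173.5) / (200 − 0) = +0.01350
∂h/∂y = (177.1 − 173.5) / (300 − 0) = +0.01200
h(405, 70) = 173.5 + (+0.01350)·(405) + (+0.01200)·(70) = 173.5 +5.467 +0.840 = 179.807 m.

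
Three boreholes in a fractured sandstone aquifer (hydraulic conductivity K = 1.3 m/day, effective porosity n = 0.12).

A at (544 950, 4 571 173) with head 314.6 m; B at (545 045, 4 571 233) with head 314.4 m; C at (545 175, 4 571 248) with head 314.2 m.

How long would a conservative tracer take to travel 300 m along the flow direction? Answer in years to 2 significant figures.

42 years

With h = a·x + b·y + c and A as origin, the differences give:
  95·a + 60·b = -0.2
  225·a + 75·b = -0.4
Eliminate b (×75 and ×60, subtract): -6375·a = 9.00 → a = ∂h/∂x = -0.001412
Back-substitute: b = ∂h/∂y = -0.001098.
|∇h| = √(-0.001412² + -0.001098²) = 0.001789
Seepage velocity v = K·i/n = 1.3 × 0.001789 / 0.12 = 0.01938 m/day.
t = 300 / 0.01938 = 1.548e+04 days = 42.4 years.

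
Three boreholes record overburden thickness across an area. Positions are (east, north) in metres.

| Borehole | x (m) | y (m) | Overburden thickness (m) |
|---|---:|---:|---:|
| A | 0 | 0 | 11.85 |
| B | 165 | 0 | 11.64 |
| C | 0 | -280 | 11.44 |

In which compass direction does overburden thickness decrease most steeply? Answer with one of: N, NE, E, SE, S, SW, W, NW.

∂d/∂x = (11.64 − 11.85) / (165 − 0) = -0.001273
∂d/∂y = (11.44 − 11.85) / (-280 − 0) = +0.001464
Steepest decrease is along −∇f = (+0.001273 E, -0.001464 N) → southeast.

SE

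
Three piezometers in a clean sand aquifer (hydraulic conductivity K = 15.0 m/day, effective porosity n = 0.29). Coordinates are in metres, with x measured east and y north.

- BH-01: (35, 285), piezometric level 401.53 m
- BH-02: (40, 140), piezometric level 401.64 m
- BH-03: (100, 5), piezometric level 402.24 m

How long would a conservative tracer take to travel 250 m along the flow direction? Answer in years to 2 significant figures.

1.5 years

Three-point gradient (reference BH-01): Δ to BH-02 = (5, -145, +0.11), Δ to BH-03 = (65, -280, +0.71).
∂h/∂x = +0.008991, ∂h/∂y = -0.0004486 (det = 8025).
|∇h| = √(0.008991² + -0.0004486²) = 0.009002
Seepage velocity v = K·i/n = 15.0 × 0.009002 / 0.29 = 0.4656 m/day.
t = 250 / 0.4656 = 536.9 days = 1.47 years.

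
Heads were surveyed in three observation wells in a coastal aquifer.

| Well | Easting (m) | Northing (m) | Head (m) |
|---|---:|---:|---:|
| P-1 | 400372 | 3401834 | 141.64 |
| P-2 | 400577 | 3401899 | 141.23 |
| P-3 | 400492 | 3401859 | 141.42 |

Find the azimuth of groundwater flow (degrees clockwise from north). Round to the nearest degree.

Differences from P-1: to P-2 (Δx, Δy, Δh) = (205, 65, -0.41); to P-3 = (120, 25, -0.22).
Determinant of the coordinate differences = 205·25 − 120·65 = -2675.
∂h/∂x = [(-0.41)·25 − (-0.22)·65] / -2675 = -0.001514
∂h/∂y = [205·(-0.22) − 120·(-0.41)] / -2675 = -0.001533
Flow direction (−∇h) has components (+0.001514 E, +0.001533 N).
Azimuth = atan2(E, N) = atan2(+0.001514, +0.001533) = 44.6° ≈ 045°.

045°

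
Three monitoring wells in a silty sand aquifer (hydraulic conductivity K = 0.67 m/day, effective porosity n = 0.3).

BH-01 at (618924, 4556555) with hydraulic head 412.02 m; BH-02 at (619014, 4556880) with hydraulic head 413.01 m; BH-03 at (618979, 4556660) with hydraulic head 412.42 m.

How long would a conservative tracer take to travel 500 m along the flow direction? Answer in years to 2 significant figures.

Three-point gradient (reference BH-01): Δ to BH-02 = (90, 325, +0.99), Δ to BH-03 = (55, 105, +0.40).
∂h/∂x = +0.003092, ∂h/∂y = +0.002190 (det = -8425).
|∇h| = √(0.003092² + 0.002190²) = 0.003789
Seepage velocity v = K·i/n = 0.67 × 0.003789 / 0.3 = 0.008462 m/day.
t = 500 / 0.008462 = 5.909e+04 days = 162 years.

160 years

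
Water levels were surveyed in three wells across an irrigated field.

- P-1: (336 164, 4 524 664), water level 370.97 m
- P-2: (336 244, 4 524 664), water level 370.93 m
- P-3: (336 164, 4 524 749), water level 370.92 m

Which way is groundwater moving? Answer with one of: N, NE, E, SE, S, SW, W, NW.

∂h/∂x = (370.93 − 370.97) / (336244 − 336164) = -0.0005000
∂h/∂y = (370.92 − 370.97) / (4524749 − 4524664) = -0.0005882
Flow = −∇h = (+0.0005000 east, +0.0005882 north), which points northeast.

NE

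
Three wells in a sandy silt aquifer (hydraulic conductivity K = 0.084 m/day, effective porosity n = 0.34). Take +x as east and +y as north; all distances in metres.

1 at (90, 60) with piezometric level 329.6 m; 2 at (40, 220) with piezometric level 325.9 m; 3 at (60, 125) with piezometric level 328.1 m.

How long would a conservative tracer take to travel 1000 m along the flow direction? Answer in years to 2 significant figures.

Three-point gradient (reference 1): Δ to 2 = (-50, 160, -3.7), Δ to 3 = (-30, 65, -1.5).
∂h/∂x = -0.0003226, ∂h/∂y = -0.02323 (det = 1550).
|∇h| = √(-0.0003226² + -0.02323²) = 0.02323
Seepage velocity v = K·i/n = 0.084 × 0.02323 / 0.34 = 0.005739 m/day.
t = 1000 / 0.005739 = 1.742e+05 days = 477 years.

480 years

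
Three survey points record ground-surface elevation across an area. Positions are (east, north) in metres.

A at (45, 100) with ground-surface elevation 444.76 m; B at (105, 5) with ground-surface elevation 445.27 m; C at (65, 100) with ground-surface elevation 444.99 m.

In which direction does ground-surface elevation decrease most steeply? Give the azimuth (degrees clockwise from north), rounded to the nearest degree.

Three-point gradient (reference A): Δ to B = (60, -95, +0.51), Δ to C = (20, 0, +0.23).
∂z/∂x = +0.01150, ∂z/∂y = +0.001895 (det = 1900).
Steepest decrease is along −∇f: components (-0.01150 E, -0.001895 N).
Azimuth = atan2(-0.01150, -0.001895) = 260.6° ≈ 261°.

261°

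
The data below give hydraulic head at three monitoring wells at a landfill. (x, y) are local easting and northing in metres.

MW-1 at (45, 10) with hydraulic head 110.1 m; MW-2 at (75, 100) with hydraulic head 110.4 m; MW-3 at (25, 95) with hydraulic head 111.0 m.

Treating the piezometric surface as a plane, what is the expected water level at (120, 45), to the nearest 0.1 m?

109.4 m

With h = a·x + b·y + c and MW-1 as origin, the differences give:
  30·a + 90·b = +0.3
  (-20)·a + 85·b = +0.9
Eliminate b (×85 and ×90, subtract): 4350·a = -55.50 → a = ∂h/∂x = -0.01276
Back-substitute: b = ∂h/∂y = +0.007586.
h(120, 45) = 110.1 + (-0.01276)·(75) + (+0.007586)·(35) = 110.1 -0.957 +0.266 = 109.409 m.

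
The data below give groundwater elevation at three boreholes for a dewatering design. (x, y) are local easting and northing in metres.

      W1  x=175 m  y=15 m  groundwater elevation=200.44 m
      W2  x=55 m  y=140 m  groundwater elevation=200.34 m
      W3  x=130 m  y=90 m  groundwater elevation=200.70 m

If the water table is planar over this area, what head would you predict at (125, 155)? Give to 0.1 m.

Taking W1 as reference: W2−W1 = (-120, 125, -0.10); W3−W1 = (-45, 75, +0.26).
Determinant of the coordinate differences = (-120)·75 − (-45)·125 = -3375.
∂h/∂x = [(-0.10)·75 − (+0.26)·125] / -3375 = +0.01185
∂h/∂y = [(-120)·(+0.26) − (-45)·(-0.10)] / -3375 = +0.01058
h(125, 155) = 200.44 + (+0.01185)·(-50) + (+0.01058)·(140) = 200.44 -0.593 +1.481 = 201.328 m.

201.3 m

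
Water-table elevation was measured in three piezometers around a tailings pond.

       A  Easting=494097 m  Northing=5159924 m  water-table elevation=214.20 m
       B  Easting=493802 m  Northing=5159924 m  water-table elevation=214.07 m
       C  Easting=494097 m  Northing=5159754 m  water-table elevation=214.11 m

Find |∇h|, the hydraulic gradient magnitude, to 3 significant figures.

0.000689

∂h/∂x = (214.07 − 214.20) / (493802 − 494097) = +0.0004407
∂h/∂y = (214.11 − 214.20) / (5159754 − 5159924) = +0.0005294
|∇h| = √(0.0004407² + 0.0005294²) = 0.0006888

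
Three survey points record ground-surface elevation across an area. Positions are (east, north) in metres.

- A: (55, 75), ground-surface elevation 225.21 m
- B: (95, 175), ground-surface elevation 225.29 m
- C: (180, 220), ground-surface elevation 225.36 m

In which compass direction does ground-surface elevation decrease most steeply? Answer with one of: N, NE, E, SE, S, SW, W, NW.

SW

Differences from A: to B (Δx, Δy, Δh) = (40, 100, +0.08); to C = (125, 145, +0.15).
Determinant of the coordinate differences = 40·145 − 125·100 = -6700.
∂z/∂x = [(+0.08)·145 − (+0.15)·100] / -6700 = +0.0005075
∂z/∂y = [40·(+0.15) − 125·(+0.08)] / -6700 = +0.0005970
Steepest decrease is along −∇f = (-0.0005075 E, -0.0005970 N) → southwest.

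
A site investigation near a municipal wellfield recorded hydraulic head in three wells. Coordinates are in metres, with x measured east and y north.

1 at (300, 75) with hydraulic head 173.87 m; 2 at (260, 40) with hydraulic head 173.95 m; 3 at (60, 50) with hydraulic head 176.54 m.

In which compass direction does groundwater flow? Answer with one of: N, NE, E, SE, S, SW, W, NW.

With h = a·x + b·y + c and 1 as origin, the differences give:
  (-40)·a + (-35)·b = +0.08
  (-240)·a + (-25)·b = +2.67
Eliminate b (×(-25) and ×(-35), subtract): -7400·a = 91.450 → a = ∂h/∂x = -0.01236
Back-substitute: b = ∂h/∂y = +0.01184.
Flow = −∇h = (+0.01236 east, -0.01184 north), which points southeast.

SE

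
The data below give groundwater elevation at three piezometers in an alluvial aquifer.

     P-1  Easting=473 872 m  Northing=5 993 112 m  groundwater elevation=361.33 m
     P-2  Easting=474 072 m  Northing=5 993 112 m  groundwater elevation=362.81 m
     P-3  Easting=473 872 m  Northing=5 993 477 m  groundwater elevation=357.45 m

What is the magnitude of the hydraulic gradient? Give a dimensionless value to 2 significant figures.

∂h/∂x = (362.81 − 361.33) / (474072 − 473872) = +0.007400
∂h/∂y = (357.45 − 361.33) / (5993477 − 5993112) = -0.01063
|∇h| = √(0.007400² + -0.01063²) = 0.01295

0.013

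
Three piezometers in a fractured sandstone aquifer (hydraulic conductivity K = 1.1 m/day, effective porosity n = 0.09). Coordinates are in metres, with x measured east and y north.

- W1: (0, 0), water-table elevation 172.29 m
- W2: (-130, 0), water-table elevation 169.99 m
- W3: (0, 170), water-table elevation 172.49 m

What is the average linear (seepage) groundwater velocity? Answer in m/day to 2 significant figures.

0.22 m/day

∂h/∂x = (169.99 − 172.29) / (-130 − 0) = +0.01769
∂h/∂y = (172.49 − 172.29) / (170 − 0) = +0.001176
|∇h| = √(0.01769² + 0.001176²) = 0.01773
Seepage velocity v = K·i/n = 1.1 × 0.01773 / 0.09 = 0.2167 m/day.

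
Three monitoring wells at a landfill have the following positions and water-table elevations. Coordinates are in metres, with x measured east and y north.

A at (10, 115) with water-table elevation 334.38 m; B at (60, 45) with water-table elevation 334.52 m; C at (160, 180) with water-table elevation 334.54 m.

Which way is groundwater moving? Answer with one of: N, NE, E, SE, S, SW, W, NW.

With h = a·x + b·y + c and A as origin, the differences give:
  50·a + (-70)·b = +0.14
  150·a + 65·b = +0.16
Eliminate b (×65 and ×(-70), subtract): 13750·a = 20.300 → a = ∂h/∂x = +0.001476
Back-substitute: b = ∂h/∂y = -0.0009455.
Flow = −∇h = (-0.001476 east, +0.0009455 north), which points northwest.

NW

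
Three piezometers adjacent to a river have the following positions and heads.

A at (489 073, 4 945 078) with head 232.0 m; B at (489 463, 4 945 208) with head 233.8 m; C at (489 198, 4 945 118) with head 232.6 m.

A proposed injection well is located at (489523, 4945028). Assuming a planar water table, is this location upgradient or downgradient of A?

Three-point gradient (reference A): Δ to B = (390, 130, +1.8), Δ to C = (125, 40, +0.6).
∂h/∂x = +0.009231, ∂h/∂y = -0.01385 (det = -650).
Head at (489523, 4945028) = 232.0 + (+0.009231)·(450) + (-0.01385)·(-50) = 236.85 m.
That is higher than the 232.0 m at A, so the point is upgradient.

upgradient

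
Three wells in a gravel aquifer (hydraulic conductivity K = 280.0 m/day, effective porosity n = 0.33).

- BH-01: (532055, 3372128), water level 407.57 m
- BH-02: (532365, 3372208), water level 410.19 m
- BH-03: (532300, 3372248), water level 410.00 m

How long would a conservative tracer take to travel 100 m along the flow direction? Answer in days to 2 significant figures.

With h = a·x + b·y + c and BH-01 as origin, the differences give:
  310·a + 80·b = +2.62
  245·a + 120·b = +2.43
Eliminate b (×120 and ×80, subtract): 17600·a = 120.000 → a = ∂h/∂x = +0.006818
Back-substitute: b = ∂h/∂y = +0.006330.
|∇h| = √(0.006818² + 0.006330²) = 0.009303
Seepage velocity v = K·i/n = 280.0 × 0.009303 / 0.33 = 7.893 m/day.
t = 100 / 7.893 = 12.67 days.

13 days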